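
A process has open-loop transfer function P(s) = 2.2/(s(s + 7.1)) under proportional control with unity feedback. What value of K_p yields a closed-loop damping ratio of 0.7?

Closed-loop characteristic equation: s² + 7.1s + K_p·2.2 = 0.
So ω_n = √(2.2K_p) and 2ζω_n = 7.1, giving ζ = 7.1/(2√(2.2K_p)).
Setting ζ = 0.7: √(2.2K_p) = 7.1/(2·0.7) = 5.071, so K_p = 25.72/2.2 = 11.7.

K_p = 11.7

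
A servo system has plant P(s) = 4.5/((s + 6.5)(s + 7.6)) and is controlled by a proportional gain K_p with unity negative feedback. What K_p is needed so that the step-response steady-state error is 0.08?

K_p = 126

Steady-state error for a unit step on this type-0 loop is 1/(1 + K_p·P(0)).
P(0) = 0.09109. Require 1/(1 + K_p·0.09109) = 0.08, so 1 + 0.09109·K_p = 12.5.
K_p = (12.5 − 1)/0.09109 = 126.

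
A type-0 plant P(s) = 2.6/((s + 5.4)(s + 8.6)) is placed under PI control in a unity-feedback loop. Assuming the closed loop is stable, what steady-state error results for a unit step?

The PI controller's integrator makes the forward path type 1, so e_ss to a step is zero.

0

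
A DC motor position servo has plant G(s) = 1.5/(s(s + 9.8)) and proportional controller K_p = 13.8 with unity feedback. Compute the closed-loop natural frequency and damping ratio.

ω_n = 4.55 rad/s, ζ = 1.08

1 + K_p·G(s) = 0 gives s² + 9.8s + 20.7 = 0.
Matching s² + 2ζω_n s + ω_n²: ω_n = √20.7 = 4.55 rad/s and 2ζω_n = 9.8, so ζ = 9.8/(2·4.55) = 1.08.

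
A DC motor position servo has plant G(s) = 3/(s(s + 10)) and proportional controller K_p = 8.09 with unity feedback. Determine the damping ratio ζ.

ζ = 1.01

The closed-loop denominator is s(s+10) + 8.09·3 = s² + 10s + 24.27.
So ω_n² = 24.27 ⇒ ω_n = 4.926 rad/s, and ζ = 10/(2ω_n) = 1.01.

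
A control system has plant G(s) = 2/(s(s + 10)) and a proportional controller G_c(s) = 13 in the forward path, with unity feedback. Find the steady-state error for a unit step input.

0

The open loop G_c(s)G(s) has a pole at the origin (type 1), so the static position error constant is infinite and e_ss = 1/(1+∞) = 0.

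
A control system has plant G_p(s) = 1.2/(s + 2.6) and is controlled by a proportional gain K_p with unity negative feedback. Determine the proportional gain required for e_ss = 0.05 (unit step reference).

K_p = 41.2

Steady-state error for a unit step on this type-0 loop is 1/(1 + K_p·G_p(0)).
G_p(0) = 0.4615. Require 1/(1 + K_p·0.4615) = 0.05, so 1 + 0.4615·K_p = 20.
K_p = (20 − 1)/0.4615 = 41.2.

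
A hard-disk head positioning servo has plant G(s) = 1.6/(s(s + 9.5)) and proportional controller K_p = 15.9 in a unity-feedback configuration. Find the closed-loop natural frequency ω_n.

The closed-loop denominator is s(s+9.5) + 15.9·1.6 = s² + 9.5s + 25.44.
So ω_n² = 25.44 ⇒ ω_n = 5.044 rad/s, and ζ = 9.5/(2ω_n) = 0.942.

ω_n = 5.04 rad/s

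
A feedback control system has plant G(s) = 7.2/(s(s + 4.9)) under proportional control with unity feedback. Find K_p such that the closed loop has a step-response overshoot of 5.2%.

K_p = 1.78

From %OS = 100·exp(−πζ/√(1−ζ²)) = 5.2%, ζ = −ln(0.052)/√(π²+ln²(0.052)) = 0.6853.
Characteristic equation s² + 4.9s + 7.2K_p = 0 gives ζ = 4.9/(2√(7.2K_p)).
Setting ζ = 0.6853: √(7.2K_p) = 4.9/(2·0.6853) = 3.575, so K_p = 12.78/7.2 = 1.78.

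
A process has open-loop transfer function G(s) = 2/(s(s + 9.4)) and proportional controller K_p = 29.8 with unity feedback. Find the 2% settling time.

T_s ≈ 0.851 s

The closed-loop denominator s² + 9.4s + 59.6 gives ω_n = √59.6 = 7.72 and ζ = 9.4/(2ω_n) = 0.6088.
2% settling time T_s ≈ 4/(ζω_n) = 4/4.7 = 0.851 s.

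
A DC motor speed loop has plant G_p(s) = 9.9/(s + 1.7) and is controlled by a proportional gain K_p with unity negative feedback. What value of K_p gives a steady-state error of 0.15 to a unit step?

For a type-0 loop with proportional control, e_ss = 1/(1 + K_p·G_p(0)).
G_p(0) = 5.824. Require 1/(1 + K_p·5.824) = 0.15, so 1 + 5.824·K_p = 6.667.
K_p = (6.667 − 1)/5.824 = 0.973.

K_p = 0.973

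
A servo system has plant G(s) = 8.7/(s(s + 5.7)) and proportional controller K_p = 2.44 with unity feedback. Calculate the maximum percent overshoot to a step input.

8.43%

The closed-loop denominator s² + 5.7s + 21.23 gives ω_n = √21.23 = 4.607 and ζ = 5.7/(2ω_n) = 0.6186.
%OS = 100·exp(−πζ/√(1−ζ²)) = 100·exp(−π·0.6186/√0.6174) = 8.43%.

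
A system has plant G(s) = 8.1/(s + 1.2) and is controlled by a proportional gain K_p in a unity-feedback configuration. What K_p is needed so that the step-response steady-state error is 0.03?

The loop is type 0, so e_ss(step) = 1/(1 + K_pos) with K_pos = K_p·G(0).
G(0) = 6.75. Require 1/(1 + K_p·6.75) = 0.03, so 1 + 6.75·K_p = 33.33.
K_p = (33.33 − 1)/6.75 = 4.79.

K_p = 4.79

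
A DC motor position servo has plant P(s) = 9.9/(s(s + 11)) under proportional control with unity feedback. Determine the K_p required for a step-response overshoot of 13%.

K_p = 10.3

From %OS = 100·exp(−πζ/√(1−ζ²)) = 13%, ζ = −ln(0.13)/√(π²+ln²(0.13)) = 0.5446.
Characteristic equation s² + 11s + 9.9K_p = 0 gives ζ = 11/(2√(9.9K_p)).
Setting ζ = 0.5446: √(9.9K_p) = 11/(2·0.5446) = 10.1, so K_p = 102/9.9 = 10.3.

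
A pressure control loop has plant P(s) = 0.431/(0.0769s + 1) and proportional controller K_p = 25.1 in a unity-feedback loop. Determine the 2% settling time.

Closed loop: T(s) = K_p·P/(1+K_p·P) = 10.82/(0.0769s + 1 + 10.82), with pole at s = −(1 + 10.82)/0.0769 = −153.7.
τ = 1/153.7 = 0.006507 s, so 2% settling time ≈ 4τ = 0.026 s.

T_s ≈ 0.026 s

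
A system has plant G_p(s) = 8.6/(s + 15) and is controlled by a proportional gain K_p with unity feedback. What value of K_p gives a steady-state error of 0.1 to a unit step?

K_p = 15.7

The loop is type 0, so e_ss(step) = 1/(1 + K_pos) with K_pos = K_p·G_p(0).
G_p(0) = 0.5733. Require 1/(1 + K_p·0.5733) = 0.1, so 1 + 0.5733·K_p = 10.
K_p = (10 − 1)/0.5733 = 15.7.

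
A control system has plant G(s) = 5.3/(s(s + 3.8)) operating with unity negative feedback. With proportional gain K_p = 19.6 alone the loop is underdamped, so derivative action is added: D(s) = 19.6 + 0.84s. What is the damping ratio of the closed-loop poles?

Forward path: (19.6 + 0.84s)·5.3/(s(s+3.8)). The closed-loop characteristic equation is s² + (3.8 + 5.3·0.84)s + 5.3·19.6 = 0.
That is s² + 8.252s + 103.9 = 0, so ω_n = 10.19 rad/s and ζ = 8.252/(2·10.19) = 0.4048.

ζ = 0.405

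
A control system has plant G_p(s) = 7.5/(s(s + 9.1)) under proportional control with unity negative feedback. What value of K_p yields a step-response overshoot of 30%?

From %OS = 100·exp(−πζ/√(1−ζ²)) = 30%, ζ = −ln(0.3)/√(π²+ln²(0.3)) = 0.3579.
Characteristic equation s² + 9.1s + 7.5K_p = 0 gives ζ = 9.1/(2√(7.5K_p)).
Setting ζ = 0.3579: √(7.5K_p) = 9.1/(2·0.3579) = 12.71, so K_p = 161.7/7.5 = 21.6.

K_p = 21.6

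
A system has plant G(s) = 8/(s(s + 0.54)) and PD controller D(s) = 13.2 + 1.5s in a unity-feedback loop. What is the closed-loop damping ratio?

ζ = 0.61

Forward path: (13.2 + 1.5s)·8/(s(s+0.54)). The closed-loop characteristic equation is s² + (0.54 + 8·1.5)s + 8·13.2 = 0.
That is s² + 12.54s + 105.6 = 0, so ω_n = 10.28 rad/s and ζ = 12.54/(2·10.28) = 0.6101.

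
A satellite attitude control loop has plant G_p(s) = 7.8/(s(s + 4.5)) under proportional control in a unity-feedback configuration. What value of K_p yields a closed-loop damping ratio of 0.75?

K_p = 1.15

Closed-loop characteristic equation: s² + 4.5s + K_p·7.8 = 0.
So ω_n = √(7.8K_p) and 2ζω_n = 4.5, giving ζ = 4.5/(2√(7.8K_p)).
Setting ζ = 0.75: √(7.8K_p) = 4.5/(2·0.75) = 3, so K_p = 9/7.8 = 1.15.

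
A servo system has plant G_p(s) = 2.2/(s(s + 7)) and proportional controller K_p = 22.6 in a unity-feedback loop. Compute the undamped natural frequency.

ω_n = 7.05 rad/s

The closed-loop denominator is s(s+7) + 22.6·2.2 = s² + 7s + 49.72.
Matching s² + 2ζω_n s + ω_n²: ω_n = √49.72 = 7.051 rad/s and 2ζω_n = 7, so ζ = 7/(2·7.051) = 0.496.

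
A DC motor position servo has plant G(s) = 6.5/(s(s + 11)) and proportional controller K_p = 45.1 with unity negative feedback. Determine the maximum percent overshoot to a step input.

From 1 + K_pG(s) = 0: s² + 11s + 293.2 = 0 ⇒ ω_n = 17.12, ζ = 0.3212.
%OS = 100·exp(−πζ/√(1−ζ²)) = 100·exp(−π·0.3212/√0.8968) = 34.5%.

34.5%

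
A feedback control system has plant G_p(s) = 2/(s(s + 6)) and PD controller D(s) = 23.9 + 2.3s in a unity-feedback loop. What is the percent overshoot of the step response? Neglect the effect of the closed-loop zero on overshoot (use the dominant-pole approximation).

2.35%

Forward path: (23.9 + 2.3s)·2/(s(s+6)). The closed-loop characteristic equation is s² + (6 + 2·2.3)s + 2·23.9 = 0.
That is s² + 10.6s + 47.8 = 0, so ω_n = 6.914 rad/s and ζ = 10.6/(2·6.914) = 0.7666.
%OS = 100·exp(−πζ/√(1−ζ²)) = 2.35%.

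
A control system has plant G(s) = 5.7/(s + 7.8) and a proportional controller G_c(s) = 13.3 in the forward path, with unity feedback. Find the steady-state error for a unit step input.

The loop is type 0. Static position error constant K_pos = G_c(0)·G(0) = 13.3·0.7308 = 9.719.
Steady-state error to a unit step: e_ss = 1/(1+K_pos) = 1/10.72 = 0.0933.

0.0933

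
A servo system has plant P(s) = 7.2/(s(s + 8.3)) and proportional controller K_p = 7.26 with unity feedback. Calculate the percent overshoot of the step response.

11.1%

From 1 + K_pP(s) = 0: s² + 8.3s + 52.27 = 0 ⇒ ω_n = 7.23, ζ = 0.574.
%OS = 100·exp(−πζ/√(1−ζ²)) = 100·exp(−π·0.574/√0.6705) = 11.1%.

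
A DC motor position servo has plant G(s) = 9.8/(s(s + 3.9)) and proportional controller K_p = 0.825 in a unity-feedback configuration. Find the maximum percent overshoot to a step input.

Closed-loop characteristic equation: s² + 3.9s + 8.085 = 0, so ω_n = 2.843 rad/s and ζ = 3.9/(2·2.843) = 0.6858.
%OS = 100·exp(−πζ/√(1−ζ²)) = 100·exp(−π·0.6858/√0.5297) = 5.18%.

5.18%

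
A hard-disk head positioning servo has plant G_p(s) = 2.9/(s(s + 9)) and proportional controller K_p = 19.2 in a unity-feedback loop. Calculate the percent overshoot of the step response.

9.3%

Closed-loop characteristic equation: s² + 9s + 55.68 = 0, so ω_n = 7.462 rad/s and ζ = 9/(2·7.462) = 0.6031.
%OS = 100·exp(−πζ/√(1−ζ²)) = 100·exp(−π·0.6031/√0.6363) = 9.3%.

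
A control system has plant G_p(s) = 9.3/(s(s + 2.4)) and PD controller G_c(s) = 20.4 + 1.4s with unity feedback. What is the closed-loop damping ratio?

Forward path: (20.4 + 1.4s)·9.3/(s(s+2.4)). The closed-loop characteristic equation is s² + (2.4 + 9.3·1.4)s + 9.3·20.4 = 0.
That is s² + 15.42s + 189.7 = 0, so ω_n = 13.77 rad/s and ζ = 15.42/(2·13.77) = 0.5598.

ζ = 0.56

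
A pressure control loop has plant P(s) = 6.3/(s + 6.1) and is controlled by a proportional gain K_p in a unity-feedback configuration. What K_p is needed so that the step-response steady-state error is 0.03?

For a type-0 loop with proportional control, e_ss = 1/(1 + K_p·P(0)).
P(0) = 1.033. Require 1/(1 + K_p·1.033) = 0.03, so 1 + 1.033·K_p = 33.33.
K_p = (33.33 − 1)/1.033 = 31.3.

K_p = 31.3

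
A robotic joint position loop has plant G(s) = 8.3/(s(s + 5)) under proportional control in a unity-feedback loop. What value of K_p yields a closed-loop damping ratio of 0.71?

K_p = 1.49

Closed-loop characteristic equation: s² + 5s + K_p·8.3 = 0.
So ω_n = √(8.3K_p) and 2ζω_n = 5, giving ζ = 5/(2√(8.3K_p)).
Setting ζ = 0.71: √(8.3K_p) = 5/(2·0.71) = 3.521, so K_p = 12.4/8.3 = 1.49.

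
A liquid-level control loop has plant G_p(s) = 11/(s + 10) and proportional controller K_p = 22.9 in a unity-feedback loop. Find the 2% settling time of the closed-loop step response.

T_s ≈ 0.0153 s

Closed-loop transfer function: T(s) = K_p·G_p(s)/(1 + K_p·G_p(s)) = 251.9/(s + 10 + 251.9) = 251.9/(s + 261.9).
Time constant τ = 1/261.9 = 0.003818 s, so the 2% settling time is about 4τ = 0.0153 s.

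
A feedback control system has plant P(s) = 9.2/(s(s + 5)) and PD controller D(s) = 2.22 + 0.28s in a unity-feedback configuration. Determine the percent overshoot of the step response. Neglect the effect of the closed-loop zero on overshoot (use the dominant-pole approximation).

0.8%

Forward path: (2.22 + 0.28s)·9.2/(s(s+5)). The closed-loop characteristic equation is s² + (5 + 9.2·0.28)s + 9.2·2.22 = 0.
That is s² + 7.576s + 20.42 = 0, so ω_n = 4.519 rad/s and ζ = 7.576/(2·4.519) = 0.8382.
%OS = 100·exp(−πζ/√(1−ζ²)) = 0.8%.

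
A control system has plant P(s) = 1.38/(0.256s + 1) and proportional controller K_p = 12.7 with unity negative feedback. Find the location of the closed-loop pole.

s = -72.37

Closed loop: T(s) = K_p·P/(1+K_p·P) = 17.53/(0.256s + 1 + 17.53), with pole at s = −(1 + 17.53)/0.256 = −72.37.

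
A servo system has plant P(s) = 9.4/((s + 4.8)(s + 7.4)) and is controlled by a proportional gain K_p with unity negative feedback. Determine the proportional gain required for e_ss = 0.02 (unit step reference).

K_p = 185

The loop is type 0, so e_ss(step) = 1/(1 + K_pos) with K_pos = K_p·P(0).
P(0) = 0.2646. Require 1/(1 + K_p·0.2646) = 0.02, so 1 + 0.2646·K_p = 50.
K_p = (50 − 1)/0.2646 = 185.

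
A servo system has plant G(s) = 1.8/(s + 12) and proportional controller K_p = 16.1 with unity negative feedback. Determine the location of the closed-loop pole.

Closed-loop transfer function: T(s) = K_p·G(s)/(1 + K_p·G(s)) = 28.98/(s + 12 + 28.98) = 28.98/(s + 40.98).
The closed-loop pole is at s = −40.98.

s = -40.98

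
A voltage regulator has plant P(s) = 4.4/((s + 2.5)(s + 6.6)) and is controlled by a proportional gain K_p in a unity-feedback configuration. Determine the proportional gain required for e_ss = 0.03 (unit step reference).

K_p = 121

The loop is type 0, so e_ss(step) = 1/(1 + K_pos) with K_pos = K_p·P(0).
P(0) = 0.2667. Require 1/(1 + K_p·0.2667) = 0.03, so 1 + 0.2667·K_p = 33.33.
K_p = (33.33 − 1)/0.2667 = 121.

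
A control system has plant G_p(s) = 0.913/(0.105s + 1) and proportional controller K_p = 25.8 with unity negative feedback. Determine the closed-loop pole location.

Closed loop: T(s) = K_p·G_p/(1+K_p·G_p) = 23.56/(0.105s + 1 + 23.56), with pole at s = −(1 + 23.56)/0.105 = −233.9.

s = -233.9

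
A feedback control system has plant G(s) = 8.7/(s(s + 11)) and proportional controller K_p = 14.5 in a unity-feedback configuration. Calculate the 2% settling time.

Closed-loop characteristic equation: s² + 11s + 126.1 = 0, so ω_n = 11.23 rad/s and ζ = 11/(2·11.23) = 0.4897.
2% settling time T_s ≈ 4/(ζω_n) = 4/5.5 = 0.727 s.

T_s ≈ 0.727 s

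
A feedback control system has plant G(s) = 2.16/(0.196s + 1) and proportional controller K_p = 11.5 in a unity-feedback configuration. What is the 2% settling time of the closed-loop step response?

Closed loop: T(s) = K_p·G/(1+K_p·G) = 24.84/(0.196s + 1 + 24.84), with pole at s = −(1 + 24.84)/0.196 = −131.8.
τ = 1/131.8 = 0.007585 s, so 2% settling time ≈ 4τ = 0.0303 s.

T_s ≈ 0.0303 s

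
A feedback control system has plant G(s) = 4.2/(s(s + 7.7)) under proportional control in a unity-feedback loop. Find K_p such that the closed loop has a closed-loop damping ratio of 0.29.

Closed-loop characteristic equation: s² + 7.7s + K_p·4.2 = 0.
So ω_n = √(4.2K_p) and 2ζω_n = 7.7, giving ζ = 7.7/(2√(4.2K_p)).
Setting ζ = 0.29: √(4.2K_p) = 7.7/(2·0.29) = 13.28, so K_p = 176.2/4.2 = 42.

K_p = 42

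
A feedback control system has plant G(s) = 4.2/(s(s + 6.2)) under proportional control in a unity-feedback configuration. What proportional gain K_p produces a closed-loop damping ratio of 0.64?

K_p = 5.59

Closed-loop characteristic equation: s² + 6.2s + K_p·4.2 = 0.
So ω_n = √(4.2K_p) and 2ζω_n = 6.2, giving ζ = 6.2/(2√(4.2K_p)).
Setting ζ = 0.64: √(4.2K_p) = 6.2/(2·0.64) = 4.844, so K_p = 23.46/4.2 = 5.59.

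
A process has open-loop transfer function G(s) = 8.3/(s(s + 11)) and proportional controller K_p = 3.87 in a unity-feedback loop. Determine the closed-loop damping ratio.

ζ = 0.97

The closed-loop denominator is s(s+11) + 3.87·8.3 = s² + 11s + 32.12.
So ω_n² = 32.12 ⇒ ω_n = 5.668 rad/s, and ζ = 11/(2ω_n) = 0.97.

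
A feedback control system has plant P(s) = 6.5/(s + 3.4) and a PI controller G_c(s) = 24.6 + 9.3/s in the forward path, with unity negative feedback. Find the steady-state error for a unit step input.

The open loop G_c(s)P(s) has a pole at the origin (type 1), so the static position error constant is infinite and e_ss = 1/(1+∞) = 0.

0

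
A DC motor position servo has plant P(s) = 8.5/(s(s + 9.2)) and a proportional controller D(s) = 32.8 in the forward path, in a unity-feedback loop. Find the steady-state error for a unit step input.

The open loop D(s)P(s) has a pole at the origin (type 1), so the static position error constant is infinite and e_ss = 1/(1+∞) = 0.

0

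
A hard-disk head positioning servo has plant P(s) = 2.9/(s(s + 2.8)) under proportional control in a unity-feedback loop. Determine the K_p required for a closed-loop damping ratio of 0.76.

K_p = 1.17

Closed-loop characteristic equation: s² + 2.8s + K_p·2.9 = 0.
So ω_n = √(2.9K_p) and 2ζω_n = 2.8, giving ζ = 2.8/(2√(2.9K_p)).
Setting ζ = 0.76: √(2.9K_p) = 2.8/(2·0.76) = 1.842, so K_p = 3.393/2.9 = 1.17.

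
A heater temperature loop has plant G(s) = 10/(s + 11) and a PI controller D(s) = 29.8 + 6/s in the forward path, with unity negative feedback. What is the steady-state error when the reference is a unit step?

The open loop D(s)G(s) has a pole at the origin (type 1), so the static position error constant is infinite and e_ss = 1/(1+∞) = 0.

0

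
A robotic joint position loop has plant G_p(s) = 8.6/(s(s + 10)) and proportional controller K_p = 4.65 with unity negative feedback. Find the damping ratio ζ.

1 + K_p·G_p(s) = 0 gives s² + 10s + 39.99 = 0.
So ω_n² = 39.99 ⇒ ω_n = 6.324 rad/s, and ζ = 10/(2ω_n) = 0.791.

ζ = 0.791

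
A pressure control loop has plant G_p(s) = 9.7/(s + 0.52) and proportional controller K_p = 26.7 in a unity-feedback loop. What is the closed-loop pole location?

Closed-loop transfer function: T(s) = K_p·G_p(s)/(1 + K_p·G_p(s)) = 259/(s + 0.52 + 259) = 259/(s + 259.5).
The closed-loop pole is at s = −259.5.

s = -259.5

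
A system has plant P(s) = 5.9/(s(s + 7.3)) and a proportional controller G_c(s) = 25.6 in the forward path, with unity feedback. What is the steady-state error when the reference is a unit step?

The open loop G_c(s)P(s) has a pole at the origin (type 1), so the static position error constant is infinite and e_ss = 1/(1+∞) = 0.

0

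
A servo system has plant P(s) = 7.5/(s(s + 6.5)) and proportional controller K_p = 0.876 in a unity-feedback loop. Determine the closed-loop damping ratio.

The closed-loop denominator is s(s+6.5) + 0.876·7.5 = s² + 6.5s + 6.57.
Matching s² + 2ζω_n s + ω_n²: ω_n = √6.57 = 2.563 rad/s and 2ζω_n = 6.5, so ζ = 6.5/(2·2.563) = 1.27.

ζ = 1.27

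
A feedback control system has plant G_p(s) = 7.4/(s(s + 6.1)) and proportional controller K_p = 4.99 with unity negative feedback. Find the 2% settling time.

From 1 + K_pG_p(s) = 0: s² + 6.1s + 36.93 = 0 ⇒ ω_n = 6.077, ζ = 0.5019.
2% settling time T_s ≈ 4/(ζω_n) = 4/3.05 = 1.31 s.

T_s ≈ 1.31 s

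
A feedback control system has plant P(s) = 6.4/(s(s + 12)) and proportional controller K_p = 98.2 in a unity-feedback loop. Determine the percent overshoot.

Closed-loop characteristic equation: s² + 12s + 628.5 = 0, so ω_n = 25.07 rad/s and ζ = 12/(2·25.07) = 0.2393.
%OS = 100·exp(−πζ/√(1−ζ²)) = 100·exp(−π·0.2393/√0.9427) = 46.1%.

46.1%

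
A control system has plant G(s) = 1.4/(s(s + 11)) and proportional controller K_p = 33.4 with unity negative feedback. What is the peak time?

T_p = 0.773 s

The closed-loop denominator s² + 11s + 46.76 gives ω_n = √46.76 = 6.838 and ζ = 11/(2ω_n) = 0.8043.
Damped frequency ω_d = ω_n√(1−ζ²) = 4.063 rad/s, so peak time T_p = π/ω_d = 0.773 s.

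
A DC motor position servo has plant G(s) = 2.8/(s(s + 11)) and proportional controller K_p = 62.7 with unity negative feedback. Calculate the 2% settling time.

T_s ≈ 0.727 s

The closed-loop denominator s² + 11s + 175.6 gives ω_n = √175.6 = 13.25 and ζ = 11/(2ω_n) = 0.4151.
2% settling time T_s ≈ 4/(ζω_n) = 4/5.5 = 0.727 s.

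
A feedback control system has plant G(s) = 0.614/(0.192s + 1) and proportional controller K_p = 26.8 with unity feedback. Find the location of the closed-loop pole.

s = -90.91

Closed loop: T(s) = K_p·G/(1+K_p·G) = 16.46/(0.192s + 1 + 16.46), with pole at s = −(1 + 16.46)/0.192 = −90.91.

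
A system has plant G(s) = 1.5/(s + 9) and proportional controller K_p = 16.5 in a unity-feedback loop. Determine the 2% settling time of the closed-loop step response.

T_s ≈ 0.119 s

Closed-loop transfer function: T(s) = K_p·G(s)/(1 + K_p·G(s)) = 24.75/(s + 9 + 24.75) = 24.75/(s + 33.75).
Time constant τ = 1/33.75 = 0.02963 s, so the 2% settling time is about 4τ = 0.119 s.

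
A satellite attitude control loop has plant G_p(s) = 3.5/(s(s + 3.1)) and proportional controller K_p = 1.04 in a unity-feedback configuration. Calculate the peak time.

Closed-loop characteristic equation: s² + 3.1s + 3.64 = 0, so ω_n = 1.908 rad/s and ζ = 3.1/(2·1.908) = 0.8124.
Damped frequency ω_d = ω_n√(1−ζ²) = 1.112 rad/s, so peak time T_p = π/ω_d = 2.82 s.

T_p = 2.82 s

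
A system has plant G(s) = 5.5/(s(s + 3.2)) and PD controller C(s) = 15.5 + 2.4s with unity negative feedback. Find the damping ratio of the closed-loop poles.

ζ = 0.888

Forward path: (15.5 + 2.4s)·5.5/(s(s+3.2)). The closed-loop characteristic equation is s² + (3.2 + 5.5·2.4)s + 5.5·15.5 = 0.
That is s² + 16.4s + 85.25 = 0, so ω_n = 9.233 rad/s and ζ = 16.4/(2·9.233) = 0.8881.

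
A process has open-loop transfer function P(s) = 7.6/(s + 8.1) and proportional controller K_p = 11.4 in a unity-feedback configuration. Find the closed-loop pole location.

Closed-loop transfer function: T(s) = K_p·P(s)/(1 + K_p·P(s)) = 86.64/(s + 8.1 + 86.64) = 86.64/(s + 94.74).
The closed-loop pole is at s = −94.74.

s = -94.74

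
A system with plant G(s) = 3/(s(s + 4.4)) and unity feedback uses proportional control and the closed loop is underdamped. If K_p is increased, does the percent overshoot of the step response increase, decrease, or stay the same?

increase

Characteristic equation s² + 4.4s + K_p·3 = 0: raising K_p raises ω_n while 2ζω_n = 4.4 is fixed, so ζ falls and overshoot grows.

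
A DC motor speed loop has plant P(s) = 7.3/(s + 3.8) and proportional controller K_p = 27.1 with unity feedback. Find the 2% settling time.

Closed-loop transfer function: T(s) = K_p·P(s)/(1 + K_p·P(s)) = 197.8/(s + 3.8 + 197.8) = 197.8/(s + 201.6).
Time constant τ = 1/201.6 = 0.00496 s, so the 2% settling time is about 4τ = 0.0198 s.

T_s ≈ 0.0198 s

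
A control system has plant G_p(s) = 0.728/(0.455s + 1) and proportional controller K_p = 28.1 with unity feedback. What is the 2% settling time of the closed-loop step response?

T_s ≈ 0.0848 s

Closed loop: T(s) = K_p·G_p/(1+K_p·G_p) = 20.46/(0.455s + 1 + 20.46), with pole at s = −(1 + 20.46)/0.455 = −47.16.
τ = 1/47.16 = 0.02121 s, so 2% settling time ≈ 4τ = 0.0848 s.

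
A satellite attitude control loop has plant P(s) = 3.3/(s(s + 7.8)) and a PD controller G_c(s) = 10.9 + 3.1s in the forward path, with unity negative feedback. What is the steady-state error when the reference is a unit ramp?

0.217

The loop has one pole at the origin (type 1). Velocity error constant K_v = lim_{s→0} s·G_c(s)P(s) = 10.9·3.3/7.8 = 4.612.
Steady-state error to a unit ramp: e_ss = 1/K_v = 0.217.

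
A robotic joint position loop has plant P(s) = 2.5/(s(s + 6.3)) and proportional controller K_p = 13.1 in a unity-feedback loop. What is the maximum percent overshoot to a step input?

12.6%

Closed-loop characteristic equation: s² + 6.3s + 32.75 = 0, so ω_n = 5.723 rad/s and ζ = 6.3/(2·5.723) = 0.5504.
%OS = 100·exp(−πζ/√(1−ζ²)) = 100·exp(−π·0.5504/√0.697) = 12.6%.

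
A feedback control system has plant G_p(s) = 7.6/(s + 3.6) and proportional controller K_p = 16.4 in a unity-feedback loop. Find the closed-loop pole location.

s = -128.2

Closed-loop transfer function: T(s) = K_p·G_p(s)/(1 + K_p·G_p(s)) = 124.6/(s + 3.6 + 124.6) = 124.6/(s + 128.2).
The closed-loop pole is at s = −128.2.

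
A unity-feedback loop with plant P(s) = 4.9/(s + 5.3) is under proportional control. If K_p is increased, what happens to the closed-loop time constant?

Closed-loop pole is at s = −(5.3+K_p·4.9); larger K_p moves it further left, so τ = 1/(5.3+K_p·4.9) decreases.

decrease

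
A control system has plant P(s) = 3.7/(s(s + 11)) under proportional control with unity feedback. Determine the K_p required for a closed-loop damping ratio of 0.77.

Closed-loop characteristic equation: s² + 11s + K_p·3.7 = 0.
So ω_n = √(3.7K_p) and 2ζω_n = 11, giving ζ = 11/(2√(3.7K_p)).
Setting ζ = 0.77: √(3.7K_p) = 11/(2·0.77) = 7.143, so K_p = 51.02/3.7 = 13.8.

K_p = 13.8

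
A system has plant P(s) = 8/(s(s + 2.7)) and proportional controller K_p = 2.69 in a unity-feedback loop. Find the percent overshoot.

38.5%

From 1 + K_pP(s) = 0: s² + 2.7s + 21.52 = 0 ⇒ ω_n = 4.639, ζ = 0.291.
%OS = 100·exp(−πζ/√(1−ζ²)) = 100·exp(−π·0.291/√0.9153) = 38.5%.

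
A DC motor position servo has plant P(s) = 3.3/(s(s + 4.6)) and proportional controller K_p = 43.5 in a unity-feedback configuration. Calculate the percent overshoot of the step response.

54.1%

The closed-loop denominator s² + 4.6s + 143.5 gives ω_n = √143.5 = 11.98 and ζ = 4.6/(2ω_n) = 0.192.
%OS = 100·exp(−πζ/√(1−ζ²)) = 100·exp(−π·0.192/√0.9631) = 54.1%.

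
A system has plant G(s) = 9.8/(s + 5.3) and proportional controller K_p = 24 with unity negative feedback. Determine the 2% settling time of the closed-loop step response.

Closed-loop transfer function: T(s) = K_p·G(s)/(1 + K_p·G(s)) = 235.2/(s + 5.3 + 235.2) = 235.2/(s + 240.5).
Time constant τ = 1/240.5 = 0.004158 s, so the 2% settling time is about 4τ = 0.0166 s.

T_s ≈ 0.0166 s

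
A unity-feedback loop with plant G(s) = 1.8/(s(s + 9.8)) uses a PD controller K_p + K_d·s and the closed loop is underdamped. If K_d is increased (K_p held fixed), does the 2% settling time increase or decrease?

decrease

Characteristic equation s² + (9.8 + 1.8K_d)s + 1.8K_p = 0: raising K_d increases ζω_n = (9.8+1.8K_d)/2 while the loop stays underdamped, so T_s ≈ 4/(ζω_n) decreases.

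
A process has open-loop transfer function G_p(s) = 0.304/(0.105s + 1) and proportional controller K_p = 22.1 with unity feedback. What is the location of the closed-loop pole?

s = -73.51

Closed loop: T(s) = K_p·G_p/(1+K_p·G_p) = 6.718/(0.105s + 1 + 6.718), with pole at s = −(1 + 6.718)/0.105 = −73.51.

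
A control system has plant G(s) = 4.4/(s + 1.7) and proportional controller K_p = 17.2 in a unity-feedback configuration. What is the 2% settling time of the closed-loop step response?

Closed-loop transfer function: T(s) = K_p·G(s)/(1 + K_p·G(s)) = 75.68/(s + 1.7 + 75.68) = 75.68/(s + 77.38).
Time constant τ = 1/77.38 = 0.01292 s, so the 2% settling time is about 4τ = 0.0517 s.

T_s ≈ 0.0517 s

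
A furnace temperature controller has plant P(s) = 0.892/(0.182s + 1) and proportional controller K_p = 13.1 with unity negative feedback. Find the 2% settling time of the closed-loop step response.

Closed loop: T(s) = K_p·P/(1+K_p·P) = 11.69/(0.182s + 1 + 11.69), with pole at s = −(1 + 11.69)/0.182 = −69.7.
τ = 1/69.7 = 0.01435 s, so 2% settling time ≈ 4τ = 0.0574 s.

T_s ≈ 0.0574 s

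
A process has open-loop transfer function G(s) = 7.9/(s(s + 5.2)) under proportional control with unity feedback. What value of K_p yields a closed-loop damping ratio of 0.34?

K_p = 7.4

Closed-loop characteristic equation: s² + 5.2s + K_p·7.9 = 0.
So ω_n = √(7.9K_p) and 2ζω_n = 5.2, giving ζ = 5.2/(2√(7.9K_p)).
Setting ζ = 0.34: √(7.9K_p) = 5.2/(2·0.34) = 7.647, so K_p = 58.48/7.9 = 7.4.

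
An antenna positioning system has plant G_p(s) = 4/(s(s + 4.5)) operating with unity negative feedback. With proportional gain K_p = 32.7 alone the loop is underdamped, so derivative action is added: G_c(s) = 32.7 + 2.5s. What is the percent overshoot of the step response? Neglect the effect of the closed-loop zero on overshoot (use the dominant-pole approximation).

7.62%

Forward path: (32.7 + 2.5s)·4/(s(s+4.5)). The closed-loop characteristic equation is s² + (4.5 + 4·2.5)s + 4·32.7 = 0.
That is s² + 14.5s + 130.8 = 0, so ω_n = 11.44 rad/s and ζ = 14.5/(2·11.44) = 0.6339.
%OS = 100·exp(−πζ/√(1−ζ²)) = 7.62%.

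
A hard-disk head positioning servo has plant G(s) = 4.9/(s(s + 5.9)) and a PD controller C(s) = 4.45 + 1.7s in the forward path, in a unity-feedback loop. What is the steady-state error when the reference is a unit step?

The open loop C(s)G(s) has a pole at the origin (type 1), so the static position error constant is infinite and e_ss = 1/(1+∞) = 0.

0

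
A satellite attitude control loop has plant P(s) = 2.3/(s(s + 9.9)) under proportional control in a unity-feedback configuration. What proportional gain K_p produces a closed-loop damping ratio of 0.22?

Closed-loop characteristic equation: s² + 9.9s + K_p·2.3 = 0.
So ω_n = √(2.3K_p) and 2ζω_n = 9.9, giving ζ = 9.9/(2√(2.3K_p)).
Setting ζ = 0.22: √(2.3K_p) = 9.9/(2·0.22) = 22.5, so K_p = 506.2/2.3 = 220.

K_p = 220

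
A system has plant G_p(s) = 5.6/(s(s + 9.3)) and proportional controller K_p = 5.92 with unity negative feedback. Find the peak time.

T_p = 0.925 s

From 1 + K_pG_p(s) = 0: s² + 9.3s + 33.15 = 0 ⇒ ω_n = 5.758, ζ = 0.8076.
Damped frequency ω_d = ω_n√(1−ζ²) = 3.396 rad/s, so peak time T_p = π/ω_d = 0.925 s.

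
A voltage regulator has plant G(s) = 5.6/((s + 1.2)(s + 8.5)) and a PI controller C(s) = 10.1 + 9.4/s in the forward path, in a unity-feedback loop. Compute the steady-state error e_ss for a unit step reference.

0

The open loop C(s)G(s) has a pole at the origin (type 1), so the static position error constant is infinite and e_ss = 1/(1+∞) = 0.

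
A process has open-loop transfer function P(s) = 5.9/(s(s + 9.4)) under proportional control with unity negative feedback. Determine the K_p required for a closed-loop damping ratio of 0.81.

Closed-loop characteristic equation: s² + 9.4s + K_p·5.9 = 0.
So ω_n = √(5.9K_p) and 2ζω_n = 9.4, giving ζ = 9.4/(2√(5.9K_p)).
Setting ζ = 0.81: √(5.9K_p) = 9.4/(2·0.81) = 5.802, so K_p = 33.67/5.9 = 5.71.

K_p = 5.71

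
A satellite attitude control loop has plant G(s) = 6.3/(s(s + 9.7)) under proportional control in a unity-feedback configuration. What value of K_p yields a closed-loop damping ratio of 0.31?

K_p = 38.9

Closed-loop characteristic equation: s² + 9.7s + K_p·6.3 = 0.
So ω_n = √(6.3K_p) and 2ζω_n = 9.7, giving ζ = 9.7/(2√(6.3K_p)).
Setting ζ = 0.31: √(6.3K_p) = 9.7/(2·0.31) = 15.65, so K_p = 244.8/6.3 = 38.9.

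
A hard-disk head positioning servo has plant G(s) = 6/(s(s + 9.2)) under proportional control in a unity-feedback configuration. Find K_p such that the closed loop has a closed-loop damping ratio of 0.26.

K_p = 52.2

Closed-loop characteristic equation: s² + 9.2s + K_p·6 = 0.
So ω_n = √(6K_p) and 2ζω_n = 9.2, giving ζ = 9.2/(2√(6K_p)).
Setting ζ = 0.26: √(6K_p) = 9.2/(2·0.26) = 17.69, so K_p = 313/6 = 52.2.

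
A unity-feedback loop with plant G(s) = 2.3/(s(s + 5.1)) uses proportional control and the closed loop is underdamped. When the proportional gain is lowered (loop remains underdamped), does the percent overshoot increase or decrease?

decrease

ζ = 5.1/(2√(2.3K_p)) rises as K_p falls; higher damping means less overshoot.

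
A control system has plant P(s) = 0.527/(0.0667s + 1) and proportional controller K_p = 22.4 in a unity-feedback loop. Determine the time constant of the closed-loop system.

Closed loop: T(s) = K_p·P/(1+K_p·P) = 11.8/(0.0667s + 1 + 11.8), with pole at s = −(1 + 11.8)/0.0667 = −192.
Closed-loop time constant τ = 1/192 = 0.00521 s.

τ = 0.00521 s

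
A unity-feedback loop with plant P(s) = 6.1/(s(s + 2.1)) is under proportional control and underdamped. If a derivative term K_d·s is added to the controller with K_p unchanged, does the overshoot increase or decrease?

The derivative term adds K·K_d to the s-coefficient of the characteristic equation, raising 2ζω_n while ω_n is unchanged; ζ increases, so overshoot decreases.

decrease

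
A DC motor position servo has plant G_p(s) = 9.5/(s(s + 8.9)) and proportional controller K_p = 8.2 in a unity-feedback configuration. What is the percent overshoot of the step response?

The closed-loop denominator s² + 8.9s + 77.9 gives ω_n = √77.9 = 8.826 and ζ = 8.9/(2ω_n) = 0.5042.
%OS = 100·exp(−πζ/√(1−ζ²)) = 100·exp(−π·0.5042/√0.7458) = 16%.

16%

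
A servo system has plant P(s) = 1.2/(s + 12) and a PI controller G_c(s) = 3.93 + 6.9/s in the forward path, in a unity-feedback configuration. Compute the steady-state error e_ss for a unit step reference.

The open loop G_c(s)P(s) has a pole at the origin (type 1), so the static position error constant is infinite and e_ss = 1/(1+∞) = 0.

0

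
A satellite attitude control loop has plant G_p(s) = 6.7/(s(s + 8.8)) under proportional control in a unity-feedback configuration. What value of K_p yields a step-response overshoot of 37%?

From %OS = 100·exp(−πζ/√(1−ζ²)) = 37%, ζ = −ln(0.37)/√(π²+ln²(0.37)) = 0.3017.
Characteristic equation s² + 8.8s + 6.7K_p = 0 gives ζ = 8.8/(2√(6.7K_p)).
Setting ζ = 0.3017: √(6.7K_p) = 8.8/(2·0.3017) = 14.58, so K_p = 212.7/6.7 = 31.7.

K_p = 31.7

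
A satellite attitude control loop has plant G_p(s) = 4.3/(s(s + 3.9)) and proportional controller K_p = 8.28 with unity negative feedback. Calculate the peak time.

T_p = 0.557 s

The closed-loop denominator s² + 3.9s + 35.6 gives ω_n = √35.6 = 5.967 and ζ = 3.9/(2ω_n) = 0.3268.
Damped frequency ω_d = ω_n√(1−ζ²) = 5.639 rad/s, so peak time T_p = π/ω_d = 0.557 s.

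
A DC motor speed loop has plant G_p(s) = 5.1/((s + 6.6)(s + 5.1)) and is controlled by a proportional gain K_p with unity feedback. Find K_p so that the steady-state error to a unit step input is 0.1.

K_p = 59.4

For a type-0 loop with proportional control, e_ss = 1/(1 + K_p·G_p(0)).
G_p(0) = 0.1515. Require 1/(1 + K_p·0.1515) = 0.1, so 1 + 0.1515·K_p = 10.
K_p = (10 − 1)/0.1515 = 59.4.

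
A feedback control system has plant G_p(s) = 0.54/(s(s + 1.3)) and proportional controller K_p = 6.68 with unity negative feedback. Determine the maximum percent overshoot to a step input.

31.8%

From 1 + K_pG_p(s) = 0: s² + 1.3s + 3.607 = 0 ⇒ ω_n = 1.899, ζ = 0.3422.
%OS = 100·exp(−πζ/√(1−ζ²)) = 100·exp(−π·0.3422/√0.8829) = 31.8%.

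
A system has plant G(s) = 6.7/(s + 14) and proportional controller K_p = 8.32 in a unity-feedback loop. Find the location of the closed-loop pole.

s = -69.74

Closed-loop transfer function: T(s) = K_p·G(s)/(1 + K_p·G(s)) = 55.74/(s + 14 + 55.74) = 55.74/(s + 69.74).
The closed-loop pole is at s = −69.74.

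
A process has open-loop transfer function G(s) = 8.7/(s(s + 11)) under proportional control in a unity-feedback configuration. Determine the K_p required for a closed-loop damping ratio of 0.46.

K_p = 16.4

Closed-loop characteristic equation: s² + 11s + K_p·8.7 = 0.
So ω_n = √(8.7K_p) and 2ζω_n = 11, giving ζ = 11/(2√(8.7K_p)).
Setting ζ = 0.46: √(8.7K_p) = 11/(2·0.46) = 11.96, so K_p = 143/8.7 = 16.4.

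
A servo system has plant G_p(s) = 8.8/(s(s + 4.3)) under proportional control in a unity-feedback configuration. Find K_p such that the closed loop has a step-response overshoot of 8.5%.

From %OS = 100·exp(−πζ/√(1−ζ²)) = 8.5%, ζ = −ln(0.085)/√(π²+ln²(0.085)) = 0.6173.
Characteristic equation s² + 4.3s + 8.8K_p = 0 gives ζ = 4.3/(2√(8.8K_p)).
Setting ζ = 0.6173: √(8.8K_p) = 4.3/(2·0.6173) = 3.483, so K_p = 12.13/8.8 = 1.38.

K_p = 1.38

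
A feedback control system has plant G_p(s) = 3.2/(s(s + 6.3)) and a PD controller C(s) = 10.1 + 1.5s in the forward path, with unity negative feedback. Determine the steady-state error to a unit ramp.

0.195

The loop has one pole at the origin (type 1). Velocity error constant K_v = lim_{s→0} s·C(s)G_p(s) = 10.1·3.2/6.3 = 5.13.
Steady-state error to a unit ramp: e_ss = 1/K_v = 0.195.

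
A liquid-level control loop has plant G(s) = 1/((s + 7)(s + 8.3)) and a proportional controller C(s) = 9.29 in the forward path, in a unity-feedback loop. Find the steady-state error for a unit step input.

0.862

The loop is type 0. Static position error constant K_pos = C(0)·G(0) = 9.29·0.01721 = 0.1599.
Steady-state error to a unit step: e_ss = 1/(1+K_pos) = 1/1.16 = 0.862.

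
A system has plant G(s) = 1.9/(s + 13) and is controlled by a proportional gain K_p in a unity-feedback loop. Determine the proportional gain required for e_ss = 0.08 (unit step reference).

K_p = 78.7

For a type-0 loop with proportional control, e_ss = 1/(1 + K_p·G(0)).
G(0) = 0.1462. Require 1/(1 + K_p·0.1462) = 0.08, so 1 + 0.1462·K_p = 12.5.
K_p = (12.5 − 1)/0.1462 = 78.7.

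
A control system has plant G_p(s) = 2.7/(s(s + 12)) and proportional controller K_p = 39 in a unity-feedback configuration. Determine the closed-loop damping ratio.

The closed-loop denominator is s(s+12) + 39·2.7 = s² + 12s + 105.3.
Matching s² + 2ζω_n s + ω_n²: ω_n = √105.3 = 10.26 rad/s and 2ζω_n = 12, so ζ = 12/(2·10.26) = 0.585.

ζ = 0.585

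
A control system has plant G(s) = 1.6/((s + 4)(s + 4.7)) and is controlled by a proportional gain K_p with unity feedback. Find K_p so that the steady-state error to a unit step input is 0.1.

The loop is type 0, so e_ss(step) = 1/(1 + K_pos) with K_pos = K_p·G(0).
G(0) = 0.08511. Require 1/(1 + K_p·0.08511) = 0.1, so 1 + 0.08511·K_p = 10.
K_p = (10 − 1)/0.08511 = 106.

K_p = 106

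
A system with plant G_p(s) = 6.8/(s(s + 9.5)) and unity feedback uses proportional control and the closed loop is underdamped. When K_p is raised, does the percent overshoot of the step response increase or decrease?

Characteristic equation s² + 9.5s + K_p·6.8 = 0: raising K_p raises ω_n while 2ζω_n = 9.5 is fixed, so ζ falls and overshoot grows.

increase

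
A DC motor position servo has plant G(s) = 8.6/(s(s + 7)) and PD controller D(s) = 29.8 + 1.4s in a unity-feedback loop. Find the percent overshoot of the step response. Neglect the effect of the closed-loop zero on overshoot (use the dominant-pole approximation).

9.79%

Forward path: (29.8 + 1.4s)·8.6/(s(s+7)). The closed-loop characteristic equation is s² + (7 + 8.6·1.4)s + 8.6·29.8 = 0.
That is s² + 19.04s + 256.3 = 0, so ω_n = 16.01 rad/s and ζ = 19.04/(2·16.01) = 0.5947.
%OS = 100·exp(−πζ/√(1−ζ²)) = 9.79%.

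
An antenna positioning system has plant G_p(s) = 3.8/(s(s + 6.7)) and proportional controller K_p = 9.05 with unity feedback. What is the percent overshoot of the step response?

From 1 + K_pG_p(s) = 0: s² + 6.7s + 34.39 = 0 ⇒ ω_n = 5.864, ζ = 0.5713.
%OS = 100·exp(−πζ/√(1−ζ²)) = 100·exp(−π·0.5713/√0.6737) = 11.2%.

11.2%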